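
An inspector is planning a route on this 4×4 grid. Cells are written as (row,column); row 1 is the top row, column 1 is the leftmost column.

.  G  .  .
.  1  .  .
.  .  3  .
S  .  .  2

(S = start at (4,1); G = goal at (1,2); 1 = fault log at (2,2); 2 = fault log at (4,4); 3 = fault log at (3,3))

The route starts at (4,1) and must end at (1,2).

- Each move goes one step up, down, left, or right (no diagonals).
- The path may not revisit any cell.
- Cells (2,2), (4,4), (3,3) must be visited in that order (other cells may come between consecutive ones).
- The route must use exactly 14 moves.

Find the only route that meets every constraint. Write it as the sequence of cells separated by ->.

(4,1) -> (3,1) -> (2,1) -> (2,2) -> (3,2) -> (4,2) -> (4,3) -> (4,4) -> (3,4) -> (3,3) -> (2,3) -> (2,4) -> (1,4) -> (1,3) -> (1,2)

The waypoints must appear in the order (2,2), (4,4), (3,3), with no cell reused.
Route from (4,1): 2× up (reaching (2,1)), right to (2,2), 2× down (reaching (4,2)), 2× right (reaching (4,4)), up to (3,4), left to (3,3), up to (2,3), right to (2,4), up to (1,4), 2× left (reaching (1,2)) — 14 moves in all.
Check: order respected (1 at step 3, 2 at step 7, 3 at step 9); 14 moves as required.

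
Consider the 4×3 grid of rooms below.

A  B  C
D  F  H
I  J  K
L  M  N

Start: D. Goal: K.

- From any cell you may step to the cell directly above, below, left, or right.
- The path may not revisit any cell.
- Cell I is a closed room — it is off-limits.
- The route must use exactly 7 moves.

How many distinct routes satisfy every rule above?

Need simple routes of exactly 7 moves from D to K (Manhattan distance 3, so 2 moves are spent on a detour and 2 undoing it).
Enumerating: D A B F J M N K | D A B C H F J K.
That gives 2 routes.

2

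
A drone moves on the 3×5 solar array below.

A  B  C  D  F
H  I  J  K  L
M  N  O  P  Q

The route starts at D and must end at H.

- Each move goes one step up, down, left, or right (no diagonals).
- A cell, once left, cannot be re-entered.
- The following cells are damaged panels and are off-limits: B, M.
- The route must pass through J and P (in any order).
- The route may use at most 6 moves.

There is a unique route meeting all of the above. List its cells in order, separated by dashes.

D - K - P - O - J - I - H

Any route must reach J and P and still end at H within 6 moves, so the order of the required stops is forced.
Route from D: 2× down (reaching P), left to O, up to J, 2× left (reaching H) — 6 moves in all.
Check: all required cells visited; 6 ≤ 6 moves.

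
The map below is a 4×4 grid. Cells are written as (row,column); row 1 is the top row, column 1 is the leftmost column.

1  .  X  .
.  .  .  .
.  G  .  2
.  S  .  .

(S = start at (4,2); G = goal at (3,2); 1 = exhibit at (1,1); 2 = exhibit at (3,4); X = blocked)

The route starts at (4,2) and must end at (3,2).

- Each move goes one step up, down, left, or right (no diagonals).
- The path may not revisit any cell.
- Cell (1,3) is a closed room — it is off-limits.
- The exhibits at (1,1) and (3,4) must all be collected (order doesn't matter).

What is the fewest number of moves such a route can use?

Any route passes through (1,1) and (3,4) in some order between (4,2) and (3,2). Summing Manhattan distances along each leg and taking the cheapest ordering ((4,2) → (1,1) → (3,4) → (3,2)) gives a lower bound of 4 + 5 + 2 = 11 moves.
A route of 11 moves achieves this: (4,2) → (4,1) → (3,1) → (2,1) → (1,1) → (1,2) → (2,2) → (2,3) → (2,4) → (3,4) → (3,3) → (3,2).
Since 11 matches the lower bound, it is optimal.

11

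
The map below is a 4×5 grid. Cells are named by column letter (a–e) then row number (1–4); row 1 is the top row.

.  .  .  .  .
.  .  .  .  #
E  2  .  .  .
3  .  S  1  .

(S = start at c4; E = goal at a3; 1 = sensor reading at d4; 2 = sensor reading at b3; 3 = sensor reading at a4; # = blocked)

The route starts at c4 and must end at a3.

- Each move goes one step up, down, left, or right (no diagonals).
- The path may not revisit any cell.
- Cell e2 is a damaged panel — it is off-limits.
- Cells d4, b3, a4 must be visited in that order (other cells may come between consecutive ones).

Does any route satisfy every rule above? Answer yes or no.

One route that works: c4 → d4 → d3 → c3 → b3 → b4 → a4 → a3.

yes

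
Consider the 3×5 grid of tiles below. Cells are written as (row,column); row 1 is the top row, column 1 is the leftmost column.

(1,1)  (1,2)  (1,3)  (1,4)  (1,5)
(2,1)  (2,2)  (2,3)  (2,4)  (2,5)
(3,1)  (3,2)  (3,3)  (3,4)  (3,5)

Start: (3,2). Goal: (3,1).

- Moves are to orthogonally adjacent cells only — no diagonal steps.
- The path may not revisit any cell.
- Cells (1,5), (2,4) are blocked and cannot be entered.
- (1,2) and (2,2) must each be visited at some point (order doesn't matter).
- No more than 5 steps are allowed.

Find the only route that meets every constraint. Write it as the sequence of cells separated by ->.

Any route must reach (1,2) and (2,2) and still end at (3,1) within 5 moves, so the order of the required stops is forced.
Route from (3,2): up 2 to (1,2), left 1 to (1,1), down 2 to (3,1) — 5 moves in all.
Check: all required cells visited; 5 ≤ 5 moves.

(3,2) -> (2,2) -> (1,2) -> (1,1) -> (2,1) -> (3,1)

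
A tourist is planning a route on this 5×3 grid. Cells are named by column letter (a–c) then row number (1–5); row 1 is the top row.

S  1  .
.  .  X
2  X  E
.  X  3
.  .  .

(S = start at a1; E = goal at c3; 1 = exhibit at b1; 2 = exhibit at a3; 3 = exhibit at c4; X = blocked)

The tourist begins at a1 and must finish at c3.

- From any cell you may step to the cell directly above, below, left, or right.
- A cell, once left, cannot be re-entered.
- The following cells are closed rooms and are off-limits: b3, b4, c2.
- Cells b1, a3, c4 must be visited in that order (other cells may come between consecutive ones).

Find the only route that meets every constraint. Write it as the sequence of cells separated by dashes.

a1 - b1 - b2 - a2 - a3 - a4 - a5 - b5 - c5 - c4 - c3

The waypoints must appear in the order b1, a3, c4, with no cell reused.
Route from a1: right 1 to b1, down 1 to b2, left 1 to a2, down 3 to a5, right 2 to c5, up 2 to c3 — 10 moves in all.
Check: order respected (1 at step 1, 2 at step 4, 3 at step 9).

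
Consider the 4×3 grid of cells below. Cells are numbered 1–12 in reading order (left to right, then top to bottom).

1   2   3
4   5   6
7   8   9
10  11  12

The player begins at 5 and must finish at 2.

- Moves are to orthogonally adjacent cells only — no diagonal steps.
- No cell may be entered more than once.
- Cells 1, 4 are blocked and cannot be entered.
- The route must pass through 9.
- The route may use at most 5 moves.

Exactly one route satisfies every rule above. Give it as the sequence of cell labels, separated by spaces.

5 8 9 6 3 2

The budget equals the shortest possible length, so every move has to be on a shortest route through the required cells.
Route from 5: down to 8, right to 9, 2× up (reaching 3), left to 2 — 5 moves in all.
Check: all required cells visited; 5 ≤ 5 moves.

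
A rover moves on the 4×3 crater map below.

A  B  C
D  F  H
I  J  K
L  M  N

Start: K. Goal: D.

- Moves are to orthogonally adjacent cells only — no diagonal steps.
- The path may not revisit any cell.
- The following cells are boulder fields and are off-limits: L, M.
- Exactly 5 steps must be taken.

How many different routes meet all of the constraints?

Need simple routes of exactly 5 moves from K to D (Manhattan distance 3, so 1 moves are spent on a detour and 1 undoing it).
Enumerating: K H C B F D | K H C B A D | K H F B A D | K H F J I D | K J F B A D.
That gives 5 routes.

5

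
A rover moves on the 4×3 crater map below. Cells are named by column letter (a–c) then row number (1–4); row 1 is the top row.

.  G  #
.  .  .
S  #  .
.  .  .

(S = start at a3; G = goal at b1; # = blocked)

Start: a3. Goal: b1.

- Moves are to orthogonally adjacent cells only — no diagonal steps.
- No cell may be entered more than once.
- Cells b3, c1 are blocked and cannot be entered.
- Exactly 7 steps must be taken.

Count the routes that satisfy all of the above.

1

Need simple routes of exactly 7 moves from a3 to b1 (Manhattan distance 3, so 2 moves are spent on a detour and 2 undoing it).
Enumerating: a3 a4 b4 c4 c3 c2 b2 b1.
That gives 1 route.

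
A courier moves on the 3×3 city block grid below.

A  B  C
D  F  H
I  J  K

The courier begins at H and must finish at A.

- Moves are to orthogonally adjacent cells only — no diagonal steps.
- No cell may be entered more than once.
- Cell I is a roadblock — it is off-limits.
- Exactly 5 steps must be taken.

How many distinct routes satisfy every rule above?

Need simple routes of exactly 5 moves from H to A (Manhattan distance 3, so 1 moves are spent on a detour and 1 undoing it).
Enumerating: H C B F D A | H K J F B A | H K J F D A.
That gives 3 routes.

3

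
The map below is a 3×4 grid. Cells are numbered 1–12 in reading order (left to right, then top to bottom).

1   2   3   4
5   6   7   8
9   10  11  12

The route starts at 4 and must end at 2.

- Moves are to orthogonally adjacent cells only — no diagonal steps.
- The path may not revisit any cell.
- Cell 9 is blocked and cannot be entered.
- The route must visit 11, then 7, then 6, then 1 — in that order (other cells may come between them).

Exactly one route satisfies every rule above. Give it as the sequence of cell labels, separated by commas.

The waypoints must appear in the order 11, 7, 6, 1, with no cell reused.
Route from 4: 2× down (reaching 12), left to 11, up to 7, 2× left (reaching 5), up to 1, right to 2 — 8 moves in all.
Check: order respected (11 at step 3, 7 at step 4, 6 at step 5, 1 at step 7).

4, 8, 12, 11, 7, 6, 5, 1, 2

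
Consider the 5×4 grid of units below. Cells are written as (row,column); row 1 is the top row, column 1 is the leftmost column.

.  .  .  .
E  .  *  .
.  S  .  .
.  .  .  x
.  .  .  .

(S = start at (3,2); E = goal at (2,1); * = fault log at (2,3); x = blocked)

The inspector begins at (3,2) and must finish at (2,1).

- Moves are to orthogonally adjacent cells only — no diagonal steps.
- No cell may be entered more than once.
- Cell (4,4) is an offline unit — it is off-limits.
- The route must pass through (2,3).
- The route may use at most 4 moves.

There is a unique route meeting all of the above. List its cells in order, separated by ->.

Any route must reach (2,3) and still end at (2,1) within 4 moves, so the order of the required stops is forced.
Route from (3,2): right 1 to (3,3), up 1 to (2,3), left 2 to (2,1) — 4 moves in all.
Check: all required cells visited; 4 ≤ 4 moves.

(3,2) -> (3,3) -> (2,3) -> (2,2) -> (2,1)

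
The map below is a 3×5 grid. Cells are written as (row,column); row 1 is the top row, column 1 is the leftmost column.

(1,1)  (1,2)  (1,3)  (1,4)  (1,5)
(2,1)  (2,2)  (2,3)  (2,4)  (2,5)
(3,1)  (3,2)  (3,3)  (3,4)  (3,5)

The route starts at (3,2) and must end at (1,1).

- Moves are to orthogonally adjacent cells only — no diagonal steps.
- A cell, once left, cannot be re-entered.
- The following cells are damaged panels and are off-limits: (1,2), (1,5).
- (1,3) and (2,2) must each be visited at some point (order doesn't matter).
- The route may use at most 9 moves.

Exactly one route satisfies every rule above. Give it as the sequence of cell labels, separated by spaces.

The 9-move cap with required stops at (1,3), (2,2) leaves no slack for detours.
Route from (3,2): right 2 to (3,4), up 2 to (1,4), left 1 to (1,3), down 1 to (2,3), left 2 to (2,1), up 1 to (1,1) — 9 moves in all.
Check: all required cells visited; 9 ≤ 9 moves.

(3,2) (3,3) (3,4) (2,4) (1,4) (1,3) (2,3) (2,2) (2,1) (1,1)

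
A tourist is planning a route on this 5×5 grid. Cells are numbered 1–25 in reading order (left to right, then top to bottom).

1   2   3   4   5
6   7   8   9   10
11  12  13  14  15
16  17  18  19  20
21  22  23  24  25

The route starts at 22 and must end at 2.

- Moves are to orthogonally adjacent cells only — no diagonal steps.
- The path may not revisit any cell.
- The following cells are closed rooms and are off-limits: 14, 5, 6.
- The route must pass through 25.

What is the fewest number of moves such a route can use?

10

Any route passes through 25 somewhere between 22 and 2. Summing Manhattan distances along the two legs (22 → 25 → 2) gives a lower bound of 3 + 7 = 10 moves.
A route of 10 moves achieves this: 22 → 23 → 24 → 25 → 20 → 15 → 10 → 9 → 4 → 3 → 2.
Since 10 matches the lower bound, it is optimal.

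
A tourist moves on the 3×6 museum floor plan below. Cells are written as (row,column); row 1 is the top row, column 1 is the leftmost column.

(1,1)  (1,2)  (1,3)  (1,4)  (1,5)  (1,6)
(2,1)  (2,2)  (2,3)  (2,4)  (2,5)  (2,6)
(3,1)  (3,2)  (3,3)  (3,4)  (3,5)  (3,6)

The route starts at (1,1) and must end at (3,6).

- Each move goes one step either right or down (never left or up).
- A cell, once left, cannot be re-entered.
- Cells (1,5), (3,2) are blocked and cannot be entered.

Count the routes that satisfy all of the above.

A right/down-only route from (1,1) to (3,6) makes exactly 2 down-moves and 5 right-moves in some order.
With no other constraints that would be C(7,2) = 21 routes.
Subtract routes through each blocked cell (inclusion–exclusion for overlaps): − through (1,5): 3 − through (3,2): 3 → 15.
That gives 15 routes.

15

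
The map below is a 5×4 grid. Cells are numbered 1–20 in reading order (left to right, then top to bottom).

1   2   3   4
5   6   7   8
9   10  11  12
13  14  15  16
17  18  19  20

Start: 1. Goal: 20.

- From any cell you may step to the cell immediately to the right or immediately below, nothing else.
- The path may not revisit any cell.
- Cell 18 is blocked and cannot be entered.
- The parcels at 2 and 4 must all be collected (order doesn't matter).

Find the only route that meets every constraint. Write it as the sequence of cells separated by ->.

1 -> 2 -> 3 -> 4 -> 8 -> 12 -> 16 -> 20

Moves only go right or down, so the column and row indices never decrease.
Route from 1: 3× right (reaching 4), 4× down (reaching 20) — 7 moves in all.
Check: all required cells visited.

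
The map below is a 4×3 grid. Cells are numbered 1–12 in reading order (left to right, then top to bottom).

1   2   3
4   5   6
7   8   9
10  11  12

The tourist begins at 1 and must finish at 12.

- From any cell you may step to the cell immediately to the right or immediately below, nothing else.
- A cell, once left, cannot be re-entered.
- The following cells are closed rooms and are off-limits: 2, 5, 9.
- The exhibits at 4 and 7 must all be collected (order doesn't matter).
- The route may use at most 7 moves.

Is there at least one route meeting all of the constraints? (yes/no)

One route that works: 1 → 4 → 7 → 10 → 11 → 12.

yes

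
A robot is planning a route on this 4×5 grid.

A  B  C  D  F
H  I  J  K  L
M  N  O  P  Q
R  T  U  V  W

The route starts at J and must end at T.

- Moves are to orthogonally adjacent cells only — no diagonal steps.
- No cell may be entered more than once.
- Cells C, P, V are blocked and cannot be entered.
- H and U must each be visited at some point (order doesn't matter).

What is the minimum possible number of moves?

7

Any route passes through H and U in some order between J and T. Summing Manhattan distances along each leg and taking the cheapest ordering (J → H → U → T) gives a lower bound of 2 + 4 + 1 = 7 moves.
A route of 7 moves achieves this: J → I → H → M → N → O → U → T.
Since 7 matches the lower bound, it is optimal.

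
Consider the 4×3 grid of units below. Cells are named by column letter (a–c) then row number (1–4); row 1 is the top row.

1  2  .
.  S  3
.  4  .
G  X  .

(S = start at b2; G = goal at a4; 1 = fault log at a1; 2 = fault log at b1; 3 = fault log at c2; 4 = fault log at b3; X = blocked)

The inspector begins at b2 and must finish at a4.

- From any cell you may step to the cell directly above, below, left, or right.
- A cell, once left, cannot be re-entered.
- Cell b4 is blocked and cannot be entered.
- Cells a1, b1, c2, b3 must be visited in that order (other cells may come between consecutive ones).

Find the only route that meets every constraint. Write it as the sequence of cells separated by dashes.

b2 - a2 - a1 - b1 - c1 - c2 - c3 - b3 - a3 - a4

The waypoints must appear in the order a1, b1, c2, b3, with no cell reused.
Route from b2: left 1 to a2, up 1 to a1, right 2 to c1, down 2 to c3, left 2 to a3, down 1 to a4 — 9 moves in all.
Check: order respected (1 at step 2, 2 at step 3, 3 at step 5, 4 at step 7).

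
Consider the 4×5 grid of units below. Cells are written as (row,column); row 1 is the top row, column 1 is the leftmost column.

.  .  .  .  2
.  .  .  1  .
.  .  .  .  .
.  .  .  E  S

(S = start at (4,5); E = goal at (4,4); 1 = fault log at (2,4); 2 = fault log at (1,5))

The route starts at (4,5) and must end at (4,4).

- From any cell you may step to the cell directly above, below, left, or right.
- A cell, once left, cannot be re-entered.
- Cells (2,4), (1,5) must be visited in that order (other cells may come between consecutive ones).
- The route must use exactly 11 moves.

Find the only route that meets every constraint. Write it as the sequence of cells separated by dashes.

The waypoints must appear in the order (2,4), (1,5), with no cell reused.
Route from (4,5): up to (3,5), left to (3,4), up to (2,4), right to (2,5), up to (1,5), 2× left (reaching (1,3)), 3× down (reaching (4,3)), right to (4,4) — 11 moves in all.
Check: order respected (1 at step 3, 2 at step 5); 11 moves as required.

(4,5) - (3,5) - (3,4) - (2,4) - (2,5) - (1,5) - (1,4) - (1,3) - (2,3) - (3,3) - (4,3) - (4,4)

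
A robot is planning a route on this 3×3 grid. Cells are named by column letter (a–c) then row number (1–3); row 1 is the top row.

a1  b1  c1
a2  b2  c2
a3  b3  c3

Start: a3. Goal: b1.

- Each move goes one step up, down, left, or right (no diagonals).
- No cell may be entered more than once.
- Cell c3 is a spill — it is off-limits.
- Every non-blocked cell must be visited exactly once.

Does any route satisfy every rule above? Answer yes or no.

no

Exhausting the options from a3, every branch either dead-ends against blocked cells, would have to re-enter a cell already used, or reaches the goal with a constraint still unmet.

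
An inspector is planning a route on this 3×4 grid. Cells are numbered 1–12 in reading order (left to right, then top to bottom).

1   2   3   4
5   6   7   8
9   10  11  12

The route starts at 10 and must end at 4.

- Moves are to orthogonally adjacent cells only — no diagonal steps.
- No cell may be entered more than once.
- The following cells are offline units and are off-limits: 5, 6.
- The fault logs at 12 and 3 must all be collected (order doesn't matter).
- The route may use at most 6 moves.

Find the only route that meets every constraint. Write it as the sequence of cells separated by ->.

10 -> 11 -> 12 -> 8 -> 7 -> 3 -> 4

The budget equals the shortest possible length, so every move has to be on a shortest route through the required cells.
Route from 10: right 2 to 12, up 1 to 8, left 1 to 7, up 1 to 3, right 1 to 4 — 6 moves in all.
Check: all required cells visited; 6 ≤ 6 moves.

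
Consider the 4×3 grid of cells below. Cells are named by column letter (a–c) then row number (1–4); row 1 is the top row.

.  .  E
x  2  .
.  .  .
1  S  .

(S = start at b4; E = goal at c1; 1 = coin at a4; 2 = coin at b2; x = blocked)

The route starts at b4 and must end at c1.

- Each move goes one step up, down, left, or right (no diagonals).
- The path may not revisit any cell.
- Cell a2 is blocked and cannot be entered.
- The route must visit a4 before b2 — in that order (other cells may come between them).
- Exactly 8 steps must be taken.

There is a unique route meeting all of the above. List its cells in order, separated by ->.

The waypoints must appear in the order a4, b2, with no cell reused.
Route from b4: left 1 to a4, up 1 to a3, right 2 to c3, up 1 to c2, left 1 to b2, up 1 to b1, right 1 to c1 — 8 moves in all.
Check: order respected (1 at step 1, 2 at step 6); 8 moves as required.

b4 -> a4 -> a3 -> b3 -> c3 -> c2 -> b2 -> b1 -> c1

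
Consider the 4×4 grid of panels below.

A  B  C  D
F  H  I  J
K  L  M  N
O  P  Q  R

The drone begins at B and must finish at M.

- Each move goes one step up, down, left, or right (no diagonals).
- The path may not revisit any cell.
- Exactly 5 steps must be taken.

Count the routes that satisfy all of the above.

10

Need simple routes of exactly 5 moves from B to M (Manhattan distance 3, so 1 moves are spent on a detour and 1 undoing it).
Branch systematically from the start, pruning whenever the remaining move budget drops below the Manhattan distance to M or differs from it in parity. Grouping the completions by first move — via H: 3; via A: 3; via C: 4 — and summing: 3 + 3 + 4 = 10.
That gives 10 routes.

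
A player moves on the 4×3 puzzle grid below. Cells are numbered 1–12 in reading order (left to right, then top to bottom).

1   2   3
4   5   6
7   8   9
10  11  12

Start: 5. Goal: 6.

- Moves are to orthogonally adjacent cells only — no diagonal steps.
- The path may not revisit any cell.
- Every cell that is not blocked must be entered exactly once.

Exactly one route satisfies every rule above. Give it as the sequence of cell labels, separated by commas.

5, 8, 9, 12, 11, 10, 7, 4, 1, 2, 3, 6

Need to visit all 12 open cells exactly once, starting at 5 and ending at 6.
Cell 1 has only two open neighbours (4 and 2), so the path must pass straight through it: one of those is the cell it's entered from and the other is where it exits.
Route from 5: down 1 to 8, right 1 to 9, down 1 to 12, left 2 to 10, up 3 to 1, right 2 to 3, down 1 to 6 — 11 moves in all.
Check: all 12 open cells covered.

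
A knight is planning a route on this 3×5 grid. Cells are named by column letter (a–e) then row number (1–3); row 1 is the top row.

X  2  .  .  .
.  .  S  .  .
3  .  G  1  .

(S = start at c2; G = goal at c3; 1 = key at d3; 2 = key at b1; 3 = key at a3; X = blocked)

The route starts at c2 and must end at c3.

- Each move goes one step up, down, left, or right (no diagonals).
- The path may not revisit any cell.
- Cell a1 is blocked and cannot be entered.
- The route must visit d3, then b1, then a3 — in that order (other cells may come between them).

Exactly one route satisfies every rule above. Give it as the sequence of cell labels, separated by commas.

The waypoints must appear in the order d3, b1, a3, with no cell reused.
Route from c2: right 1 to d2, down 1 to d3, right 1 to e3, up 2 to e1, left 3 to b1, down 1 to b2, left 1 to a2, down 1 to a3, right 2 to c3 — 13 moves in all.
Check: order respected (1 at step 2, 2 at step 8, 3 at step 11).

c2, d2, d3, e3, e2, e1, d1, c1, b1, b2, a2, a3, b3, c3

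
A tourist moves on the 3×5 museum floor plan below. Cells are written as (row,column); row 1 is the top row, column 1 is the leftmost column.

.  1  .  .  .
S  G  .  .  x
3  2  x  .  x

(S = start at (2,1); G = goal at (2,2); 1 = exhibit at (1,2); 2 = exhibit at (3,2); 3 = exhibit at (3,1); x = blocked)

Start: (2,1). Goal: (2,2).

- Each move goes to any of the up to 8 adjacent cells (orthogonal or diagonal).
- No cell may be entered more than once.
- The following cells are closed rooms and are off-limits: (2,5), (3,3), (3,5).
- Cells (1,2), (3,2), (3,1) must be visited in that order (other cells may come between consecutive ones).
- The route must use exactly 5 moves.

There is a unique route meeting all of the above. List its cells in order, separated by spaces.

(2,1) (1,2) (2,3) (3,2) (3,1) (2,2)

The waypoints must appear in the order (1,2), (3,2), (3,1), with no cell reused.
Route from (2,1): up-right 1 to (1,2), down-right 1 to (2,3), down-left 1 to (3,2), left 1 to (3,1), up-right 1 to (2,2) — 5 moves in all.
Check: order respected (1 at step 1, 2 at step 3, 3 at step 4); 5 moves as required.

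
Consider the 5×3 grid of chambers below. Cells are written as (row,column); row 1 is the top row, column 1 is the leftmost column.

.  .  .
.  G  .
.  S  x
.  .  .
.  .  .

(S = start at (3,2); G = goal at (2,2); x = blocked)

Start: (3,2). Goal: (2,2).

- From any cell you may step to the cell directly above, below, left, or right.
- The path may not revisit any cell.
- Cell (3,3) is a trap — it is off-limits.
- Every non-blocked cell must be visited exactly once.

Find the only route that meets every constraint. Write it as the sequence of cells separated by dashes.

(3,2) - (4,2) - (4,3) - (5,3) - (5,2) - (5,1) - (4,1) - (3,1) - (2,1) - (1,1) - (1,2) - (1,3) - (2,3) - (2,2)

Need to visit all 14 open cells exactly once, starting at (3,2) and ending at (2,2).
Route from (3,2): down to (4,2), right to (4,3), down to (5,3), 2× left (reaching (5,1)), 4× up (reaching (1,1)), 2× right (reaching (1,3)), down to (2,3), left to (2,2) — 13 moves in all.
Check: all 14 open cells covered.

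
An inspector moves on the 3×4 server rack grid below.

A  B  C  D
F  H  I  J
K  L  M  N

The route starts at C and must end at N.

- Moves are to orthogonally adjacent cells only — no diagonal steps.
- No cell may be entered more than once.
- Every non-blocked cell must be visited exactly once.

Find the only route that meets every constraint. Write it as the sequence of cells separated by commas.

Need to visit all 12 open cells exactly once, starting at C and ending at N.
Cell K has only two open neighbours (F and L), so the path must pass straight through it: one of those is the cell it's entered from and the other is where it exits.
Route from C: right 1 to D, down 1 to J, left 2 to H, up 1 to B, left 1 to A, down 2 to K, right 3 to N — 11 moves in all.
Check: all 12 open cells covered.

C, D, J, I, H, B, A, F, K, L, M, N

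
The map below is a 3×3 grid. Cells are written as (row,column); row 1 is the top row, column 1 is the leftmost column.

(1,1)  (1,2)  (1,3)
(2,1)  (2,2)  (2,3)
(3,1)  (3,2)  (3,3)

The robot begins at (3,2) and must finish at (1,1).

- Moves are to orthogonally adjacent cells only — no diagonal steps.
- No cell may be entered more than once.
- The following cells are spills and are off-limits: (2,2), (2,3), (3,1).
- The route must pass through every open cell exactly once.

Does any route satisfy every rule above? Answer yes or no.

Cell (1,3) has only one open neighbour but is neither the start nor the goal, so a Hamiltonian route would have to both enter and leave it through the same neighbour — impossible without revisiting.

no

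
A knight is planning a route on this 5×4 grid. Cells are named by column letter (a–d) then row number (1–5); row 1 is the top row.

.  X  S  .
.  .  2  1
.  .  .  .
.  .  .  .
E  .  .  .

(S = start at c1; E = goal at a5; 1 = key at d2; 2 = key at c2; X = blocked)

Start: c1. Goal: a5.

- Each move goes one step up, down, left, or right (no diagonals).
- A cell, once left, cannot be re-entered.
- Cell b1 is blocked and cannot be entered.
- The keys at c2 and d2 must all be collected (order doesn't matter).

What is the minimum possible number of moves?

8

Any route passes through c2 and d2 in some order between c1 and a5. Summing Manhattan distances along each leg and taking the cheapest ordering (c1 → d2 → c2 → a5) gives a lower bound of 2 + 1 + 5 = 8 moves.
A route of 8 moves achieves this: c1 → c2 → d2 → d3 → d4 → d5 → c5 → b5 → a5.
Since 8 matches the lower bound, it is optimal.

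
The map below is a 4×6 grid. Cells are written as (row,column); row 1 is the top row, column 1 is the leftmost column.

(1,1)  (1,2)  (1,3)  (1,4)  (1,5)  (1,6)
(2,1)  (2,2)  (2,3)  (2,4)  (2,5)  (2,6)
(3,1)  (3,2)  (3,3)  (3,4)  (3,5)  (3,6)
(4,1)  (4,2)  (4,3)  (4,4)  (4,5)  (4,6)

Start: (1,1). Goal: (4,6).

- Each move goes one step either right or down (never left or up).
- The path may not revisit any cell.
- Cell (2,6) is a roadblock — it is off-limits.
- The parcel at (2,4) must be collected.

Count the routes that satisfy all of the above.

20

A right/down-only route from (1,1) to (4,6) makes exactly 3 down-moves and 5 right-moves in some order.
With no other constraints that would be C(8,3) = 56 routes.
Split at (2,4) and multiply the segment counts (each segment already excludes blocked cells): (1,1)→(2,4): 4; (2,4)→(4,6): 5; product = 20.
That gives 20 routes.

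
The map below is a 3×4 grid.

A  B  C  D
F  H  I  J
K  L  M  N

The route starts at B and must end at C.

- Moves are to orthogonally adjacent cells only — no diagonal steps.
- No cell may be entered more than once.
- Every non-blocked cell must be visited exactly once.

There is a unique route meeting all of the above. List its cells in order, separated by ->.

Need to visit all 12 open cells exactly once, starting at B and ending at C.
Cell A has only two open neighbours (F and B), so the path must pass straight through it: one of those is the cell it's entered from and the other is where it exits.
Route from B: left to A, 2× down (reaching K), right to L, up to H, right to I, down to M, right to N, 2× up (reaching D), left to C — 11 moves in all.
Check: all 12 open cells covered.

B -> A -> F -> K -> L -> H -> I -> M -> N -> J -> D -> C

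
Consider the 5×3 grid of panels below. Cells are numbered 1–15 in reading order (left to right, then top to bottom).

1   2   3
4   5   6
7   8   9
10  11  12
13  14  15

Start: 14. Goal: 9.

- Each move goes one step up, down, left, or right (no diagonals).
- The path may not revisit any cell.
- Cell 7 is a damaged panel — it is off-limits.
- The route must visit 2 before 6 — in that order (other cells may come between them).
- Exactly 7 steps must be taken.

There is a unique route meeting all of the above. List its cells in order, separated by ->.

The waypoints must appear in the order 2, 6, with no cell reused.
Route from 14: 4× up (reaching 2), right to 3, 2× down (reaching 9) — 7 moves in all.
Check: order respected (2 at step 4, 6 at step 6); 7 moves as required.

14 -> 11 -> 8 -> 5 -> 2 -> 3 -> 6 -> 9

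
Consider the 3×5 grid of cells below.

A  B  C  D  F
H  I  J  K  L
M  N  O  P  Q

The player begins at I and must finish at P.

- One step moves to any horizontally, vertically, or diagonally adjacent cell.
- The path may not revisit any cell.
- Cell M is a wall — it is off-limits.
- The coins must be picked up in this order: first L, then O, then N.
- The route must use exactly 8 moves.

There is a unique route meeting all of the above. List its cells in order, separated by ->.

I -> C -> D -> L -> K -> O -> N -> J -> P

The waypoints must appear in the order L, O, N, with no cell reused.
Route from I: up-right 1 to C, right 1 to D, down-right 1 to L, left 1 to K, down-left 1 to O, left 1 to N, up-right 1 to J, down-right 1 to P — 8 moves in all.
Check: order respected (L at step 3, O at step 5, N at step 6); 8 moves as required.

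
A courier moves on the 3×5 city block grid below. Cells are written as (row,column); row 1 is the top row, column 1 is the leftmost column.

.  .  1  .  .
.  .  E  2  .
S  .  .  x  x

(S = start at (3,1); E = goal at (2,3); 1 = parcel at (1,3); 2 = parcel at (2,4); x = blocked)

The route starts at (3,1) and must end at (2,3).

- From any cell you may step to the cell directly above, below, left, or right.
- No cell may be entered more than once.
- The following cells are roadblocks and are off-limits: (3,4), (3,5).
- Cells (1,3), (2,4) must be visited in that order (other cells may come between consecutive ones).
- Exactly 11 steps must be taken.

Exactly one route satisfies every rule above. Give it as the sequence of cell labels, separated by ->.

The waypoints must appear in the order (1,3), (2,4), with no cell reused.
Route from (3,1): right 1 to (3,2), up 1 to (2,2), left 1 to (2,1), up 1 to (1,1), right 4 to (1,5), down 1 to (2,5), left 2 to (2,3) — 11 moves in all.
Check: order respected (1 at step 6, 2 at step 10); 11 moves as required.

(3,1) -> (3,2) -> (2,2) -> (2,1) -> (1,1) -> (1,2) -> (1,3) -> (1,4) -> (1,5) -> (2,5) -> (2,4) -> (2,3)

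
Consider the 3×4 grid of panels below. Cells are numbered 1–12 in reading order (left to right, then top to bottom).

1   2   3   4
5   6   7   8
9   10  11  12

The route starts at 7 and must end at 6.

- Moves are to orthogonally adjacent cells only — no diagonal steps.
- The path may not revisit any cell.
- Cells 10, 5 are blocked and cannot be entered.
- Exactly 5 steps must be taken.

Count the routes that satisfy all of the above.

Need simple routes of exactly 5 moves from 7 to 6 (Manhattan distance 1, so 2 moves are spent on a detour and 2 undoing it).
Enumerating: 7 8 4 3 2 6.
That gives 1 route.

1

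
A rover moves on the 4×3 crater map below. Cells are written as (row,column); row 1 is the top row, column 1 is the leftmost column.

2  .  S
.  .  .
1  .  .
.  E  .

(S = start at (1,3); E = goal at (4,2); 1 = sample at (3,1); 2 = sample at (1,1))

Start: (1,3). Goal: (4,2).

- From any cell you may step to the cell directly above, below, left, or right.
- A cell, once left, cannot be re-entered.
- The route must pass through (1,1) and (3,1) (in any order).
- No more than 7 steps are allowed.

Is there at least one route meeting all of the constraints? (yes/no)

One route that works: (1,3) → (1,2) → (1,1) → (2,1) → (3,1) → (4,1) → (4,2).

yes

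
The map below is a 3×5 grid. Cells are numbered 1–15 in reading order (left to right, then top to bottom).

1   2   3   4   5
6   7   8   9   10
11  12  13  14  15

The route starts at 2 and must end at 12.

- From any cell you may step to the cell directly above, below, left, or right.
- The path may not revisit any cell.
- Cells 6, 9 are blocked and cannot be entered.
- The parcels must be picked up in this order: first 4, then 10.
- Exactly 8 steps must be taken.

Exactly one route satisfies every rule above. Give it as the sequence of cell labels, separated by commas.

The waypoints must appear in the order 4, 10, with no cell reused.
Route from 2: right 3 to 5, down 2 to 15, left 3 to 12 — 8 moves in all.
Check: order respected (4 at step 2, 10 at step 4); 8 moves as required.

2, 3, 4, 5, 10, 15, 14, 13, 12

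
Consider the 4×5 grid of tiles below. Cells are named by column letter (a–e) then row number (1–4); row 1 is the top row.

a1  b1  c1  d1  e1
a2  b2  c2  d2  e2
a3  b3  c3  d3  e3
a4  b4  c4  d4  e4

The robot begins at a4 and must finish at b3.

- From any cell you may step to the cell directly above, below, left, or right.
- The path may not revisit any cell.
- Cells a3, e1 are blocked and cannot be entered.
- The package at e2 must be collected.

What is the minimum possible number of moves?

10

Any route passes through e2 somewhere between a4 and b3. Summing Manhattan distances along the two legs (a4 → e2 → b3) gives a lower bound of 6 + 4 = 10 moves.
A route of 10 moves achieves this: a4 → b4 → c4 → c3 → d3 → e3 → e2 → d2 → c2 → b2 → b3.
Since 10 matches the lower bound, it is optimal.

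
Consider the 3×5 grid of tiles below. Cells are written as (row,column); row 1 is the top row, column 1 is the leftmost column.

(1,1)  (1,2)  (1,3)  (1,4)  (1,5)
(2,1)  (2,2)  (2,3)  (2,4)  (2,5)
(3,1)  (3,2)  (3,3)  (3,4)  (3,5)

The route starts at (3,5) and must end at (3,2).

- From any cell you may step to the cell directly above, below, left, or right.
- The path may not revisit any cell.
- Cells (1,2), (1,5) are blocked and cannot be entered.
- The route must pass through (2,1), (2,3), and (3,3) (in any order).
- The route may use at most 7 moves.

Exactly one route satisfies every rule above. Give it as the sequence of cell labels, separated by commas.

(3,5), (3,4), (3,3), (2,3), (2,2), (2,1), (3,1), (3,2)

The 7-move cap with required stops at (2,1), (2,3), (3,3) leaves no slack for detours.
Route from (3,5): left 2 to (3,3), up 1 to (2,3), left 2 to (2,1), down 1 to (3,1), right 1 to (3,2) — 7 moves in all.
Check: all required cells visited; 7 ≤ 7 moves.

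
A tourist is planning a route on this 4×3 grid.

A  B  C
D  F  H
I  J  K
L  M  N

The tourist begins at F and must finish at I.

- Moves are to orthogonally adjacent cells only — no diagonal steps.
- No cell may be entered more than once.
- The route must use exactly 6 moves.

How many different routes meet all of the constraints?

6

Need simple routes of exactly 6 moves from F to I (Manhattan distance 2, so 2 moves are spent on a detour and 2 undoing it).
Enumerating: F B C H K J I | F J K N M L I | F H C B A D I | F H K N M J I | F H K N M L I | F H K J M L I.
That gives 6 routes.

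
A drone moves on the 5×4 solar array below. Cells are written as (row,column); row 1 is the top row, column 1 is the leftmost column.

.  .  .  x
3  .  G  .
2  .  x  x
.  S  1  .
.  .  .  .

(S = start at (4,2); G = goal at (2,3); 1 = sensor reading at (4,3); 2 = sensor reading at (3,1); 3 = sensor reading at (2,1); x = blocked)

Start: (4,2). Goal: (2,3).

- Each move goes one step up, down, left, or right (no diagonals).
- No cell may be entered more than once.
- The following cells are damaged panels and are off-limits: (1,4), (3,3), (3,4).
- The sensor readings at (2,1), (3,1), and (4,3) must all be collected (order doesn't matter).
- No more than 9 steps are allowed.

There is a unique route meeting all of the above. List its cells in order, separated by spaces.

(4,2) (4,3) (5,3) (5,2) (5,1) (4,1) (3,1) (2,1) (2,2) (2,3)

The budget equals the shortest possible length, so every move has to be on a shortest route through the required cells.
Route from (4,2): right 1 to (4,3), down 1 to (5,3), left 2 to (5,1), up 3 to (2,1), right 2 to (2,3) — 9 moves in all.
Check: all required cells visited; 9 ≤ 9 moves.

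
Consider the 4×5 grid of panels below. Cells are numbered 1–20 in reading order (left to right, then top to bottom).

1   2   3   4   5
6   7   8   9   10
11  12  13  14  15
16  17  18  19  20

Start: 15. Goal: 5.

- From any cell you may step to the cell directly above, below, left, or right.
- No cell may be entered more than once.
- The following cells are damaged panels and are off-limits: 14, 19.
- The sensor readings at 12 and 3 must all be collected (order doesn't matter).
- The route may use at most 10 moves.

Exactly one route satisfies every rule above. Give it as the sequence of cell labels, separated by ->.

15 -> 10 -> 9 -> 8 -> 13 -> 12 -> 7 -> 2 -> 3 -> 4 -> 5

The 10-move cap with required stops at 12, 3 leaves no slack for detours.
Route from 15: up 1 to 10, left 2 to 8, down 1 to 13, left 1 to 12, up 2 to 2, right 3 to 5 — 10 moves in all.
Check: all required cells visited; 10 ≤ 10 moves.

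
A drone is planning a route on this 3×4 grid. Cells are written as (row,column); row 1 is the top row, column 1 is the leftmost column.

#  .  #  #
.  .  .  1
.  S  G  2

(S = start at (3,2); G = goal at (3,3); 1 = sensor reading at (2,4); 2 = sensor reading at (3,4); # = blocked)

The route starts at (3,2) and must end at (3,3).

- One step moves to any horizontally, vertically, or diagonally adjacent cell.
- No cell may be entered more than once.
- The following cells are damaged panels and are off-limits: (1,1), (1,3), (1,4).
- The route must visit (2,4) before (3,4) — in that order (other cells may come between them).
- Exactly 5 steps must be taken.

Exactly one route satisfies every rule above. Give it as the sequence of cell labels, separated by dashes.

The waypoints must appear in the order (2,4), (3,4), with no cell reused.
Route from (3,2): up to (2,2), 2× right (reaching (2,4)), down to (3,4), left to (3,3) — 5 moves in all.
Check: order respected (1 at step 3, 2 at step 4); 5 moves as required.

(3,2) - (2,2) - (2,3) - (2,4) - (3,4) - (3,3)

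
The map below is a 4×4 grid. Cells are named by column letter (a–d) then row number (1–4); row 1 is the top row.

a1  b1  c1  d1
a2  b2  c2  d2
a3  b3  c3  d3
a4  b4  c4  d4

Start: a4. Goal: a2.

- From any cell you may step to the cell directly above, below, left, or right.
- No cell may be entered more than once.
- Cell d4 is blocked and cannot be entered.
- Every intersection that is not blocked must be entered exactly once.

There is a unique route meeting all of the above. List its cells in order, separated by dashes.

a4 - a3 - b3 - b4 - c4 - c3 - d3 - d2 - d1 - c1 - c2 - b2 - b1 - a1 - a2

Need to visit all 15 open cells exactly once, starting at a4 and ending at a2.
Cell a1 has only two open neighbours (a2 and b1), so the path must pass straight through it: one of those is the cell it's entered from and the other is where it exits.
Route from a4: up 1 to a3, right 1 to b3, down 1 to b4, right 1 to c4, up 1 to c3, right 1 to d3, up 2 to d1, left 1 to c1, down 1 to c2, left 1 to b2, up 1 to b1, left 1 to a1, down 1 to a2 — 14 moves in all.
Check: all 15 open cells covered.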